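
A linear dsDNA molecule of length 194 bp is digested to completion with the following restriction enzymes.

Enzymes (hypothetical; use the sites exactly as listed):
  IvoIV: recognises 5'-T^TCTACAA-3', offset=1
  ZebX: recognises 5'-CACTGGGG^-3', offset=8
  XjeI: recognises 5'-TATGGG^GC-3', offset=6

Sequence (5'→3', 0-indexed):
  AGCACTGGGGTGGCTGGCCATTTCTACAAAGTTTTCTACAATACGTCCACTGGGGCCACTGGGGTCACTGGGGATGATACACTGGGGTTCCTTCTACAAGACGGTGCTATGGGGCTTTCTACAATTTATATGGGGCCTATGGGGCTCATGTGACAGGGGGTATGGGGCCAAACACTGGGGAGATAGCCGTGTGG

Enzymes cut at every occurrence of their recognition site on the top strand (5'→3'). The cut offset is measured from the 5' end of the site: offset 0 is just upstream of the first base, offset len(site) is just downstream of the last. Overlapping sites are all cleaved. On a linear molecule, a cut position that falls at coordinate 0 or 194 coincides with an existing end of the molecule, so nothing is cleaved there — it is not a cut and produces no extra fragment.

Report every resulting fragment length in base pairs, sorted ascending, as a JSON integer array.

Site scan:
  IvoIV (TTCTACAA, off=1): starts [21, 33, 91, 116] → cuts [22, 34, 92, 117]
  ZebX (CACTGGGG, off=8): starts [2, 47, 56, 65, 79, 172] → cuts [10, 55, 64, 73, 87, 180]
  XjeI (TATGGGGC, off=6): starts [107, 128, 137, 160] → cuts [113, 134, 143, 166]

All cut coordinates (distinct, sorted): [10, 22, 34, 55, 64, 73, 87, 92, 113, 117, 134, 143, 166, 180]

Fragments:
  [0,10): 10 bp
  [10,22): 12 bp
  [22,34): 12 bp
  [34,55): 21 bp
  [55,64): 9 bp
  [64,73): 9 bp
  [73,87): 14 bp
  [87,92): 5 bp
  [92,113): 21 bp
  [113,117): 4 bp
  [117,134): 17 bp
  [134,143): 9 bp
  [143,166): 23 bp
  [166,180): 14 bp
  [180,194): 14 bp

[4,5,9,9,9,10,12,12,14,14,14,17,21,21,23]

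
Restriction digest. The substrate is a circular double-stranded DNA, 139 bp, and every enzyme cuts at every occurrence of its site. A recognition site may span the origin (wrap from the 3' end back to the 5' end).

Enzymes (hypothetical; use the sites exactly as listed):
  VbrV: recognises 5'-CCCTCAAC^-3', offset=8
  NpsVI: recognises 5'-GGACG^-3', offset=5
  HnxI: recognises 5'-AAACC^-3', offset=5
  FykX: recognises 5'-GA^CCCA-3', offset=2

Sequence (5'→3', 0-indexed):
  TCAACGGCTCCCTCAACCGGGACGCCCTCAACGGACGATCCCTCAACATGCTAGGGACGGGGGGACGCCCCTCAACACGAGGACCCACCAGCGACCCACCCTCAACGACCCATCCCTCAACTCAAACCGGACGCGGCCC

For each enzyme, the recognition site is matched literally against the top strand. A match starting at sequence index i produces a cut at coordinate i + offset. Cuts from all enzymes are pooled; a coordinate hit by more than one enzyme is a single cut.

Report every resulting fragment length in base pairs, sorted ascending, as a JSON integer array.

Scan for sites:
  VbrV (CCCTCAAC, off=8): starts [9, 24, 39, 68, 98, 113, 136] → cuts [5, 17, 32, 47, 76, 106, 121]
  NpsVI (GGACG, off=5): starts [19, 32, 54, 62, 128] → cuts [24, 37, 59, 67, 133]
  HnxI (AAACC, off=5): starts [123] → cuts [128]
  FykX (GACCCA, off=2): starts [81, 92, 106] → cuts [83, 94, 108]

Pooled cuts: [5, 17, 24, 32, 37, 47, 59, 67, 76, 83, 94, 106, 108, 121, 128, 133]

Fragment lengths:
  5→17: 12 bp
  17→24: 7 bp
  24→32: 8 bp
  32→37: 5 bp
  37→47: 10 bp
  47→59: 12 bp
  59→67: 8 bp
  67→76: 9 bp
  76→83: 7 bp
  83→94: 11 bp
  94→106: 12 bp
  106→108: 2 bp
  108→121: 13 bp
  121→128: 7 bp
  128→133: 5 bp
  133→5 (wrap): 139-133+5 = 11 bp

[2,5,5,7,7,7,8,8,9,10,11,11,12,12,12,13]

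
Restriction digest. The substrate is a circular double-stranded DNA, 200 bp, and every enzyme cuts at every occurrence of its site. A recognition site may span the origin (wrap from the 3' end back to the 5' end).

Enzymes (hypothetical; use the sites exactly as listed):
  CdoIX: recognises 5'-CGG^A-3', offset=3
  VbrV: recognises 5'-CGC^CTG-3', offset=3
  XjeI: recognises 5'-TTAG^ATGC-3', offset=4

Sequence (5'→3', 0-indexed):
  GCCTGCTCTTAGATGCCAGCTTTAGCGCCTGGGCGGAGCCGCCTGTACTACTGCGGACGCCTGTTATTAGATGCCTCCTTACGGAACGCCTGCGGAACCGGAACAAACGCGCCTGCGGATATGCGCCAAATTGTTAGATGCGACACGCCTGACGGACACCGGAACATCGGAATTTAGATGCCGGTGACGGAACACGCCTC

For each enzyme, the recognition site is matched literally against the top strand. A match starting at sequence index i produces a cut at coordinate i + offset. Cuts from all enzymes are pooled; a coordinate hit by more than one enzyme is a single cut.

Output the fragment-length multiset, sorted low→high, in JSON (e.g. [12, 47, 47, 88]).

Per-enzyme occurrences:
  CdoIX (CGGA, off=3): starts [33, 53, 81, 92, 98, 115, 152, 159, 167, 187] → cuts [36, 56, 84, 95, 101, 118, 155, 162, 170, 190]
  VbrV (CGCCTG, off=3): starts [25, 39, 57, 86, 109, 145, 199] → cuts [2, 28, 42, 60, 89, 112, 148]
  XjeI (TTAGATGC, off=4): starts [8, 66, 133, 173] → cuts [12, 70, 137, 177]

Pooled cuts: [2, 12, 28, 36, 42, 56, 60, 70, 84, 89, 95, 101, 112, 118, 137, 148, 155, 162, 170, 177, 190]

Fragment lengths:
  2→12: 10 bp
  12→28: 16 bp
  28→36: 8 bp
  36→42: 6 bp
  42→56: 14 bp
  56→60: 4 bp
  60→70: 10 bp
  70→84: 14 bp
  84→89: 5 bp
  89→95: 6 bp
  95→101: 6 bp
  101→112: 11 bp
  112→118: 6 bp
  118→137: 19 bp
  137→148: 11 bp
  148→155: 7 bp
  155→162: 7 bp
  162→170: 8 bp
  170→177: 7 bp
  177→190: 13 bp
  190→2 (wrap): 200-190+2 = 12 bp

[4,5,6,6,6,6,7,7,7,8,8,10,10,11,11,12,13,14,14,16,19]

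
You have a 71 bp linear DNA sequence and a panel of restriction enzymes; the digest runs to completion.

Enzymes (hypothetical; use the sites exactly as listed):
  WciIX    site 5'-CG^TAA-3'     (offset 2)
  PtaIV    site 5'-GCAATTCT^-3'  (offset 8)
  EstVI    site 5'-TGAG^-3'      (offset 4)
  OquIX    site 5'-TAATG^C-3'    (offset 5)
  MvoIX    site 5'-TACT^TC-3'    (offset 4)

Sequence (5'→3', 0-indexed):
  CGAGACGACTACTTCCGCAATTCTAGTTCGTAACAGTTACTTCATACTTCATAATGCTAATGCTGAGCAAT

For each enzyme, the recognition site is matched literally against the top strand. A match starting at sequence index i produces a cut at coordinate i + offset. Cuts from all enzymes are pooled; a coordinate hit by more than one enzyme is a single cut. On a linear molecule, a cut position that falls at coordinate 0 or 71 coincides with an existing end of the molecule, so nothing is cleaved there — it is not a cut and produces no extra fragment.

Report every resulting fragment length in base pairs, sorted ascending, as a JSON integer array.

Scan for sites:
  WciIX CGTAA/2: at [28] ⇒ [30]
  PtaIV GCAATTCT/8: at [16] ⇒ [24]
  EstVI TGAG/4: at [63] ⇒ [67]
  OquIX TAATGC/5: at [51, 57] ⇒ [56, 62]
  MvoIX TACTTC/4: at [9, 37, 44] ⇒ [13, 41, 48]

All cut coordinates (distinct, sorted): [13, 24, 30, 41, 48, 56, 62, 67]

Fragments:
  [0,13): 13 bp
  [13,24): 11 bp
  [24,30): 6 bp
  [30,41): 11 bp
  [41,48): 7 bp
  [48,56): 8 bp
  [56,62): 6 bp
  [62,67): 5 bp
  [67,71): 4 bp

[4,5,6,6,7,8,11,11,13]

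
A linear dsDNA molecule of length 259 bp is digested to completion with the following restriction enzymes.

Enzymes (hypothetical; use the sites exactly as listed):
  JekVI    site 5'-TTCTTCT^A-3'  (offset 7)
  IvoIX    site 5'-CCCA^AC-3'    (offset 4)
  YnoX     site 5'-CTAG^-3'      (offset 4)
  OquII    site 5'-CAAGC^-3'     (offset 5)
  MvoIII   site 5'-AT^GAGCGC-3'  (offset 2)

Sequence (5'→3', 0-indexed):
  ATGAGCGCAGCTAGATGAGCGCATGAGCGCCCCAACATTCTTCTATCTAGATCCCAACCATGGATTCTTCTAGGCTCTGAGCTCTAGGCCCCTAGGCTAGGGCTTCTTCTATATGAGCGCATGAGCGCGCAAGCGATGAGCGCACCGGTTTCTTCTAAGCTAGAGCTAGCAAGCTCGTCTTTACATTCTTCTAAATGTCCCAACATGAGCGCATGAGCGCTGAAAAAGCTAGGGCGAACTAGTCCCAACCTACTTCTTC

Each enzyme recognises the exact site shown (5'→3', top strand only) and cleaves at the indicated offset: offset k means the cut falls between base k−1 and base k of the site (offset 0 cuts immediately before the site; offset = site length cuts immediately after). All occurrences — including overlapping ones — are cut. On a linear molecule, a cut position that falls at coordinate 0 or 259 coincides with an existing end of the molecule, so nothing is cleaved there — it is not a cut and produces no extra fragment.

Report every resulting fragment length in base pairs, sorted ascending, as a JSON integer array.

Site scan:
  JekVI TTCTTCTA/7: at [37, 64, 103, 149, 185] ⇒ [44, 71, 110, 156, 192]
  IvoIX CCCAAC/4: at [30, 52, 198, 243] ⇒ [34, 56, 202, 247]
  YnoX CTAG/4: at [10, 46, 69, 83, 91, 96, 159, 165, 228, 238] ⇒ [14, 50, 73, 87, 95, 100, 163, 169, 232, 242]
  OquII CAAGC/5: at [129, 169] ⇒ [134, 174]
  MvoIII ATGAGCGC/2: at [0, 14, 22, 112, 120, 135, 204, 212] ⇒ [2, 16, 24, 114, 122, 137, 206, 214]

All cut coordinates (distinct, sorted): [2, 14, 16, 24, 34, 44, 50, 56, 71, 73, 87, 95, 100, 110, 114, 122, 134, 137, 156, 163, 169, 174, 192, 202, 206, 214, 232, 242, 247]

Fragment lengths:
  [0,2): 2 bp
  [2,14): 12 bp
  [14,16): 2 bp
  [16,24): 8 bp
  [24,34): 10 bp
  [34,44): 10 bp
  [44,50): 6 bp
  [50,56): 6 bp
  [56,71): 15 bp
  [71,73): 2 bp
  [73,87): 14 bp
  [87,95): 8 bp
  [95,100): 5 bp
  [100,110): 10 bp
  [110,114): 4 bp
  [114,122): 8 bp
  [122,134): 12 bp
  [134,137): 3 bp
  [137,156): 19 bp
  [156,163): 7 bp
  [163,169): 6 bp
  [169,174): 5 bp
  [174,192): 18 bp
  [192,202): 10 bp
  [202,206): 4 bp
  [206,214): 8 bp
  [214,232): 18 bp
  [232,242): 10 bp
  [242,247): 5 bp
  [247,259): 12 bp

[2,2,2,3,4,4,5,5,5,6,6,6,7,8,8,8,8,10,10,10,10,10,12,12,12,14,15,18,18,19]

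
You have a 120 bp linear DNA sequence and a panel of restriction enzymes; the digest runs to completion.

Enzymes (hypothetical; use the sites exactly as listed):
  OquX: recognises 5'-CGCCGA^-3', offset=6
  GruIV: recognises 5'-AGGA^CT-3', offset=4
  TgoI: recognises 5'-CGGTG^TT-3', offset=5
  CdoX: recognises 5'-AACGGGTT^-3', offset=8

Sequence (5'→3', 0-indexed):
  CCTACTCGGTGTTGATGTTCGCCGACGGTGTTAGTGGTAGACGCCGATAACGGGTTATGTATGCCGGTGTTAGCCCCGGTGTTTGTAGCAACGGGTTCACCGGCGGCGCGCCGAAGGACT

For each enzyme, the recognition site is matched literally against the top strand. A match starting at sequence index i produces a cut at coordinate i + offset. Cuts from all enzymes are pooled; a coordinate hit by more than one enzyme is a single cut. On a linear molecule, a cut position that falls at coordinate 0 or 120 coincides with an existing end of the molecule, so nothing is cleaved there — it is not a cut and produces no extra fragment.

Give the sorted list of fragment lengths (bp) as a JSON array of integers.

[2,4,5,9,11,12,13,14,16,17,17]

Site scan:
  OquX CGCCGA/6: at [19, 41, 108] ⇒ [25, 47, 114]
  GruIV AGGACT/4: at [114] ⇒ [118]
  TgoI CGGTGTT/5: at [6, 25, 64, 76] ⇒ [11, 30, 69, 81]
  CdoX AACGGGTT/8: at [48, 89] ⇒ [56, 97]

All cut coordinates (distinct, sorted): [11, 25, 30, 47, 56, 69, 81, 97, 114, 118]

Fragment lengths:
  [0,11): 11 bp
  [11,25): 14 bp
  [25,30): 5 bp
  [30,47): 17 bp
  [47,56): 9 bp
  [56,69): 13 bp
  [69,81): 12 bp
  [81,97): 16 bp
  [97,114): 17 bp
  [114,118): 4 bp
  [118,120): 2 bp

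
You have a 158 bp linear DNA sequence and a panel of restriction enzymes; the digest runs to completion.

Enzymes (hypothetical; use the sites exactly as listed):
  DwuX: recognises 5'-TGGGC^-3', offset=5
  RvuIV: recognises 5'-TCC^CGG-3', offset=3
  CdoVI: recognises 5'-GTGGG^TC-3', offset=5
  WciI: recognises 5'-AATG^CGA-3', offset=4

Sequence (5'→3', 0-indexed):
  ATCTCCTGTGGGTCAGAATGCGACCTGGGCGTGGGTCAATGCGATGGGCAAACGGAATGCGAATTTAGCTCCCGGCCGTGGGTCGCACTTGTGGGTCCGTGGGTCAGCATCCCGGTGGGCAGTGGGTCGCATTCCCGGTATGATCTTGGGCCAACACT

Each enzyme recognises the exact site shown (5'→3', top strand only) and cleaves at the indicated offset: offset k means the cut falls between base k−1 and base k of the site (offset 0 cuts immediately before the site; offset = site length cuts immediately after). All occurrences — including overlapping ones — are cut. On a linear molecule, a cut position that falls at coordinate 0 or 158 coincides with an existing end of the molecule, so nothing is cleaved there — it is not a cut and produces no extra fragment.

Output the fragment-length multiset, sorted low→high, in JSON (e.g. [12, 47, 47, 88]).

Per-enzyme occurrences:
  DwuX (TGGGC, off=5): starts [25, 44, 115, 146] → cuts [30, 49, 120, 151]
  RvuIV (TCCCGG, off=3): starts [69, 109, 132] → cuts [72, 112, 135]
  CdoVI (GTGGGTC, off=5): starts [7, 30, 77, 90, 98, 121] → cuts [12, 35, 82, 95, 103, 126]
  WciI (AATGCGA, off=4): starts [16, 37, 55] → cuts [20, 41, 59]

All cut coordinates (distinct, sorted): [12, 20, 30, 35, 41, 49, 59, 72, 82, 95, 103, 112, 120, 126, 135, 151]

Fragments:
  [0,12): 12 bp
  [12,20): 8 bp
  [20,30): 10 bp
  [30,35): 5 bp
  [35,41): 6 bp
  [41,49): 8 bp
  [49,59): 10 bp
  [59,72): 13 bp
  [72,82): 10 bp
  [82,95): 13 bp
  [95,103): 8 bp
  [103,112): 9 bp
  [112,120): 8 bp
  [120,126): 6 bp
  [126,135): 9 bp
  [135,151): 16 bp
  [151,158): 7 bp

[5,6,6,7,8,8,8,8,9,9,10,10,10,12,13,13,16]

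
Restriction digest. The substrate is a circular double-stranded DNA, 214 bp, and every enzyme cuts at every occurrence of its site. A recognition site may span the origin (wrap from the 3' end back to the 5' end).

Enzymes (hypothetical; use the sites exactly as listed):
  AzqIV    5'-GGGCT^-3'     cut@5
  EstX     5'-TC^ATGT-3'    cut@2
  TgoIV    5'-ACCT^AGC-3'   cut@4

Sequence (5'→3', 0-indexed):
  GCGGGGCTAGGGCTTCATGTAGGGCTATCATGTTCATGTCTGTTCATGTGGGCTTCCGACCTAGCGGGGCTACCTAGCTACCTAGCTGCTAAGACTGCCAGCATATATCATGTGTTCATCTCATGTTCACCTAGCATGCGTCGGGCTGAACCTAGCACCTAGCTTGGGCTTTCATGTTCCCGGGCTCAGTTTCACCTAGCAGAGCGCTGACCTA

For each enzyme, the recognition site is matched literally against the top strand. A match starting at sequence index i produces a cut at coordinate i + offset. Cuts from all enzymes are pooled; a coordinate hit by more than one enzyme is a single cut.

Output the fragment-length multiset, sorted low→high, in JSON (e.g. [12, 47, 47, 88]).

Per-enzyme occurrences:
  AzqIV GGGCT/5: at [3, 9, 21, 49, 66, 142, 165, 181] ⇒ [8, 14, 26, 54, 71, 147, 170, 186]
  EstX TCATGT/2: at [14, 27, 33, 43, 107, 120, 171] ⇒ [16, 29, 35, 45, 109, 122, 173]
  TgoIV ACCTAGC/4: at [58, 71, 79, 128, 149, 156, 193, 209] ⇒ [62, 75, 83, 132, 153, 160, 197, 213]

All cut coordinates (distinct, sorted): [8, 14, 16, 26, 29, 35, 45, 54, 62, 71, 75, 83, 109, 122, 132, 147, 153, 160, 170, 173, 186, 197, 213]

Fragments:
  8→14: 6 bp
  14→16: 2 bp
  16→26: 10 bp
  26→29: 3 bp
  29→35: 6 bp
  35→45: 10 bp
  45→54: 9 bp
  54→62: 8 bp
  62→71: 9 bp
  71→75: 4 bp
  75→83: 8 bp
  83→109: 26 bp
  109→122: 13 bp
  122→132: 10 bp
  132→147: 15 bp
  147→153: 6 bp
  153→160: 7 bp
  160→170: 10 bp
  170→173: 3 bp
  173→186: 13 bp
  186→197: 11 bp
  197→213: 16 bp
  213→8 (wrap): 214-213+8 = 9 bp

[2,3,3,4,6,6,6,7,8,8,9,9,9,10,10,10,10,11,13,13,15,16,26]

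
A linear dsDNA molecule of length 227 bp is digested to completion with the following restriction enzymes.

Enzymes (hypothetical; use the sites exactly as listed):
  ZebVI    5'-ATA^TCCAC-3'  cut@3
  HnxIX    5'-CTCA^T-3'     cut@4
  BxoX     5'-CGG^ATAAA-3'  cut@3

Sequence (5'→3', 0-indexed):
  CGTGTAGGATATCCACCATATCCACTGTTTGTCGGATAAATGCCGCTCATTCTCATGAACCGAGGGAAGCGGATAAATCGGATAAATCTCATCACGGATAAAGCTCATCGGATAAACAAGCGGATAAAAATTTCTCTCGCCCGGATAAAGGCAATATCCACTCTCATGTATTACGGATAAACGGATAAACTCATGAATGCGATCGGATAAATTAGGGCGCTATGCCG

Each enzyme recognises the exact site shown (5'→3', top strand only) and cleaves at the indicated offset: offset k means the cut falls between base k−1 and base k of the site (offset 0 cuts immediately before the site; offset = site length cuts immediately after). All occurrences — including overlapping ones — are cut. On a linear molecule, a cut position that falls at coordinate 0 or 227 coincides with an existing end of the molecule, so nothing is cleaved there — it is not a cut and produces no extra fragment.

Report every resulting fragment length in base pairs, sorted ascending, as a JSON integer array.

[4,6,6,8,9,9,9,10,10,10,10,11,12,12,13,14,15,17,21,21]

Per-enzyme occurrences:
  ZebVI ATATCCAC/3: at [8, 17, 153] ⇒ [11, 20, 156]
  HnxIX CTCAT/4: at [45, 51, 87, 103, 162, 189] ⇒ [49, 55, 91, 107, 166, 193]
  BxoX CGGATAAA/3: at [32, 69, 78, 94, 108, 120, 141, 173, 181, 203] ⇒ [35, 72, 81, 97, 111, 123, 144, 176, 184, 206]

All cut coordinates (distinct, sorted): [11, 20, 35, 49, 55, 72, 81, 91, 97, 107, 111, 123, 144, 156, 166, 176, 184, 193, 206]

Fragment lengths:
  [0,11): 11 bp
  [11,20): 9 bp
  [20,35): 15 bp
  [35,49): 14 bp
  [49,55): 6 bp
  [55,72): 17 bp
  [72,81): 9 bp
  [81,91): 10 bp
  [91,97): 6 bp
  [97,107): 10 bp
  [107,111): 4 bp
  [111,123): 12 bp
  [123,144): 21 bp
  [144,156): 12 bp
  [156,166): 10 bp
  [166,176): 10 bp
  [176,184): 8 bp
  [184,193): 9 bp
  [193,206): 13 bp
  [206,227): 21 bp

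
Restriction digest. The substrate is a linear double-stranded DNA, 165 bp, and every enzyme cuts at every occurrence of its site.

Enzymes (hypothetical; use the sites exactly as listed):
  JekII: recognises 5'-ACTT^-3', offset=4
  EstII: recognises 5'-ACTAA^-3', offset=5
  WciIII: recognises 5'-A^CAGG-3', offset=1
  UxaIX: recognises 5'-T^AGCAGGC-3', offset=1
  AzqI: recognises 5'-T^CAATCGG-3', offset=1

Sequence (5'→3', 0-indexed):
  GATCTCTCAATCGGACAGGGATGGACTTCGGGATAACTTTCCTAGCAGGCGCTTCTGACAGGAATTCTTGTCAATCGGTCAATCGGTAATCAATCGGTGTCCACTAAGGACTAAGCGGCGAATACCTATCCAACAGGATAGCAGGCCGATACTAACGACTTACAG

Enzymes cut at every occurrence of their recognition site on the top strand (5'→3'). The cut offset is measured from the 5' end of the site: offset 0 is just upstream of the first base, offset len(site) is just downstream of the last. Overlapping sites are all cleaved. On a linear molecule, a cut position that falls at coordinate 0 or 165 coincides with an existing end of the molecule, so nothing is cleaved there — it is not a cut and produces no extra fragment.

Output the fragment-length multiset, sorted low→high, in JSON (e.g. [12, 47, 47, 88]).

[4,4,6,6,7,7,8,8,11,11,13,13,15,16,17,19]

Scan for sites:
  JekII ACTT/4: at [24, 35, 157] ⇒ [28, 39, 161]
  EstII ACTAA/5: at [102, 109, 150] ⇒ [107, 114, 155]
  WciIII ACAGG/1: at [14, 57, 132] ⇒ [15, 58, 133]
  UxaIX TAGCAGGC/1: at [42, 138] ⇒ [43, 139]
  AzqI TCAATCGG/1: at [6, 70, 78, 89] ⇒ [7, 71, 79, 90]

All cut coordinates (distinct, sorted): [7, 15, 28, 39, 43, 58, 71, 79, 90, 107, 114, 133, 139, 155, 161]

Fragment lengths:
  [0,7): 7 bp
  [7,15): 8 bp
  [15,28): 13 bp
  [28,39): 11 bp
  [39,43): 4 bp
  [43,58): 15 bp
  [58,71): 13 bp
  [71,79): 8 bp
  [79,90): 11 bp
  [90,107): 17 bp
  [107,114): 7 bp
  [114,133): 19 bp
  [133,139): 6 bp
  [139,155): 16 bp
  [155,161): 6 bp
  [161,165): 4 bp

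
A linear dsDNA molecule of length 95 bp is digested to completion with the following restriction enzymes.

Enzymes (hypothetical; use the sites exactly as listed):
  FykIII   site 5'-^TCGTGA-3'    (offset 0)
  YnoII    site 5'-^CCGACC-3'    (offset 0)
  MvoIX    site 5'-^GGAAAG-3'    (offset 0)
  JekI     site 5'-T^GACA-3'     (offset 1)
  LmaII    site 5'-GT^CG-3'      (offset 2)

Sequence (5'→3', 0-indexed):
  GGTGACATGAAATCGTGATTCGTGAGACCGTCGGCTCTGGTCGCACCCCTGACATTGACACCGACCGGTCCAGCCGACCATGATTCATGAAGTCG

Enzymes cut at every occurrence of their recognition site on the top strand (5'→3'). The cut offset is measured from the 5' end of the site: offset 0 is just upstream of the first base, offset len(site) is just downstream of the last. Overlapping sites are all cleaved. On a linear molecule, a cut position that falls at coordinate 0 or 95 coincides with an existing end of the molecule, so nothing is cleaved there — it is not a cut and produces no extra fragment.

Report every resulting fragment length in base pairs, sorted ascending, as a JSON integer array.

[2,3,4,6,7,9,9,10,12,13,20]

Scan for sites:
  FykIII TCGTGA/0: at [12, 19] ⇒ [12, 19]
  YnoII CCGACC/0: at [60, 73] ⇒ [60, 73]
  MvoIX (GGAAAG, off=0): no sites
  JekI TGACA/1: at [2, 49, 55] ⇒ [3, 50, 56]
  LmaII GTCG/2: at [29, 39, 91] ⇒ [31, 41, 93]

All cut coordinates (distinct, sorted): [3, 12, 19, 31, 41, 50, 56, 60, 73, 93]

Fragments:
  [0,3): 3 bp
  [3,12): 9 bp
  [12,19): 7 bp
  [19,31): 12 bp
  [31,41): 10 bp
  [41,50): 9 bp
  [50,56): 6 bp
  [56,60): 4 bp
  [60,73): 13 bp
  [73,93): 20 bp
  [93,95): 2 bp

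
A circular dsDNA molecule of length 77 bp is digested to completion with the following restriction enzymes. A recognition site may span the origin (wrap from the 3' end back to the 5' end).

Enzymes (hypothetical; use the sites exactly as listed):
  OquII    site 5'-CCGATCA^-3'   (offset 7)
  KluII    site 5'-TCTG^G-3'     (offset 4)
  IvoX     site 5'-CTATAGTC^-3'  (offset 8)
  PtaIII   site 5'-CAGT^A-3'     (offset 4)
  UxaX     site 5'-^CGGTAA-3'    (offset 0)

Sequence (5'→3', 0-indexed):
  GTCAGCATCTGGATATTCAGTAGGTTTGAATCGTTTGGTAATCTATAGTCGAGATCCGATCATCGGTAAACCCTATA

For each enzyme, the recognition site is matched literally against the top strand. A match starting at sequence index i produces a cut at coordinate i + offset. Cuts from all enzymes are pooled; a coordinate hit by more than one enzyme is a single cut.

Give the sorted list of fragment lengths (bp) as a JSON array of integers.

[1,8,10,12,17,29]

Site scan:
  OquII (CCGATCA, off=7): starts [55] → cuts [62]
  KluII (TCTGG, off=4): starts [7] → cuts [11]
  IvoX (CTATAGTC, off=8): starts [42, 72] → cuts [3, 50]
  PtaIII (CAGTA, off=4): starts [17] → cuts [21]
  UxaX (CGGTAA, off=0): starts [63] → cuts [63]

All cut coordinates (distinct, sorted): [3, 11, 21, 50, 62, 63]

Fragments:
  3→11: 8 bp
  11→21: 10 bp
  21→50: 29 bp
  50→62: 12 bp
  62→63: 1 bp
  63→3 (wrap): 77-63+3 = 17 bp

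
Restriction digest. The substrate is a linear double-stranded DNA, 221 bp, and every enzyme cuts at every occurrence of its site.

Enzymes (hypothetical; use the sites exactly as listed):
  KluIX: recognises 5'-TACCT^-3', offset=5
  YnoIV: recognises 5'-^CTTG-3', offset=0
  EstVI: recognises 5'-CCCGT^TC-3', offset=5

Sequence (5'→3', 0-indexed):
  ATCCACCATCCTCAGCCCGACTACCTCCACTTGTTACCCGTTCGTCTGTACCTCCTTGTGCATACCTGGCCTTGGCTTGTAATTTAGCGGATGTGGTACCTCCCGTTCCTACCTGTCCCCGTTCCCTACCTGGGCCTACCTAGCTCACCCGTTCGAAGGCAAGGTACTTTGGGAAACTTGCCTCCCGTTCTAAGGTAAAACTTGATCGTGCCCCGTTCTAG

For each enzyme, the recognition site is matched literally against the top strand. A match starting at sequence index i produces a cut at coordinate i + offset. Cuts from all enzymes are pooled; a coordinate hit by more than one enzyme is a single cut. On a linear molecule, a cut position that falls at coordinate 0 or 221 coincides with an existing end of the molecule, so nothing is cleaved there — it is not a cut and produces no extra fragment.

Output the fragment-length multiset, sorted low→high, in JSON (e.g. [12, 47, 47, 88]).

Site scan:
  KluIX TACCT/5: at [21, 48, 62, 96, 109, 126, 136] ⇒ [26, 53, 67, 101, 114, 131, 141]
  YnoIV CTTG/0: at [29, 54, 70, 75, 176, 200] ⇒ [29, 54, 70, 75, 176, 200]
  EstVI CCCGTTC/5: at [36, 101, 117, 147, 183, 211] ⇒ [41, 106, 122, 152, 188, 216]

Pooled cuts: [26, 29, 41, 53, 54, 67, 70, 75, 101, 106, 114, 122, 131, 141, 152, 176, 188, 200, 216]

Fragments:
  [0,26): 26 bp
  [26,29): 3 bp
  [29,41): 12 bp
  [41,53): 12 bp
  [53,54): 1 bp
  [54,67): 13 bp
  [67,70): 3 bp
  [70,75): 5 bp
  [75,101): 26 bp
  [101,106): 5 bp
  [106,114): 8 bp
  [114,122): 8 bp
  [122,131): 9 bp
  [131,141): 10 bp
  [141,152): 11 bp
  [152,176): 24 bp
  [176,188): 12 bp
  [188,200): 12 bp
  [200,216): 16 bp
  [216,221): 5 bp

[1,3,3,5,5,5,8,8,9,10,11,12,12,12,12,13,16,24,26,26]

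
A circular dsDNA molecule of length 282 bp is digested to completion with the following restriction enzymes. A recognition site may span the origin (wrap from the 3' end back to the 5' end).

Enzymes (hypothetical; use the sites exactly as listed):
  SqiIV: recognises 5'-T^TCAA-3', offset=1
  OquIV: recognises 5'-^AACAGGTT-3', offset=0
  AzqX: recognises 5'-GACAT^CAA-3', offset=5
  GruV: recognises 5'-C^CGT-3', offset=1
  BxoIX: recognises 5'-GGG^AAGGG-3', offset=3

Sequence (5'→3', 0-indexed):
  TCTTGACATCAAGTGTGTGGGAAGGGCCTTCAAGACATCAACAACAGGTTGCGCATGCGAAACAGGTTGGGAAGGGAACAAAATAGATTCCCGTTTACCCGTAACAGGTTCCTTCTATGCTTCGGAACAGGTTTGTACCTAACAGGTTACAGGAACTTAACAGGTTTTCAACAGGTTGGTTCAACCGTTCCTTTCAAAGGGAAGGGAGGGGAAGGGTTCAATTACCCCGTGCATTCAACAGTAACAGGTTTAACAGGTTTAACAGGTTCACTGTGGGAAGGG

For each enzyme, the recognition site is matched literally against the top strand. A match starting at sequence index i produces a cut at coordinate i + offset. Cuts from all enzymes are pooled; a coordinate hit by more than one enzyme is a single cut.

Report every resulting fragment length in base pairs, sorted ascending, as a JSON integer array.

Per-enzyme occurrences:
  SqiIV (TTCAA, off=1): starts [28, 166, 179, 192, 216, 233] → cuts [29, 167, 180, 193, 217, 234]
  OquIV (AACAGGTT, off=0): starts [42, 60, 102, 125, 140, 158, 169, 242, 251, 260] → cuts [42, 60, 102, 125, 140, 158, 169, 242, 251, 260]
  AzqX (GACATCAA, off=5): starts [4, 33] → cuts [9, 38]
  GruV (CCGT, off=1): starts [90, 98, 184, 226] → cuts [91, 99, 185, 227]
  BxoIX (GGGAAGGG, off=3): starts [18, 68, 198, 208, 274] → cuts [21, 71, 201, 211, 277]

All cut coordinates (distinct, sorted): [9, 21, 29, 38, 42, 60, 71, 91, 99, 102, 125, 140, 158, 167, 169, 180, 185, 193, 201, 211, 217, 227, 234, 242, 251, 260, 277]

Fragments:
  9→21: 12 bp
  21→29: 8 bp
  29→38: 9 bp
  38→42: 4 bp
  42→60: 18 bp
  60→71: 11 bp
  71→91: 20 bp
  91→99: 8 bp
  99→102: 3 bp
  102→125: 23 bp
  125→140: 15 bp
  140→158: 18 bp
  158→167: 9 bp
  167→169: 2 bp
  169→180: 11 bp
  180→185: 5 bp
  185→193: 8 bp
  193→201: 8 bp
  201→211: 10 bp
  211→217: 6 bp
  217→227: 10 bp
  227→234: 7 bp
  234→242: 8 bp
  242→251: 9 bp
  251→260: 9 bp
  260→277: 17 bp
  277→9 (wrap): 282-277+9 = 14 bp

[2,3,4,5,6,7,8,8,8,8,8,9,9,9,9,10,10,11,11,12,14,15,17,18,18,20,23]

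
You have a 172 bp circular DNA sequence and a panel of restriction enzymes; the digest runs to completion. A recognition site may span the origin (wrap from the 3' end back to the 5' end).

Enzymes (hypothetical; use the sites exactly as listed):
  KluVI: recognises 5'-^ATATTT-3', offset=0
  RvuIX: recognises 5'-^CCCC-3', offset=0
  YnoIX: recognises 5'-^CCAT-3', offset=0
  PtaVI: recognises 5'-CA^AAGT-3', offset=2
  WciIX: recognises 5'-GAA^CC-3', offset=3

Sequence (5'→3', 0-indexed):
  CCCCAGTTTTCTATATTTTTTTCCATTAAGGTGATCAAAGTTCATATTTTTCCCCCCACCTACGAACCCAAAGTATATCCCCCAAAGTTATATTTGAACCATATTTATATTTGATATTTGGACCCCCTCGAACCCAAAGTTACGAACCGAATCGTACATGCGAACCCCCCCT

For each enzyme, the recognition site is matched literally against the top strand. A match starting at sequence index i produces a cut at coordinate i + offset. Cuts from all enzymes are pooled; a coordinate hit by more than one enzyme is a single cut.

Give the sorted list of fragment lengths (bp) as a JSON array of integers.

[1,1,1,1,1,1,1,2,4,4,5,5,5,6,6,7,8,8,9,9,9,10,10,12,13,15,18]

Site scan:
  KluVI (ATATTT, off=0): starts [12, 43, 89, 100, 106, 113] → cuts [12, 43, 89, 100, 106, 113]
  RvuIX (CCCC, off=0): starts [0, 51, 52, 53, 78, 79, 122, 123, 164, 165, 166, 167] → cuts [0, 51, 52, 53, 78, 79, 122, 123, 164, 165, 166, 167]
  YnoIX (CCAT, off=0): starts [22, 98] → cuts [22, 98]
  PtaVI (CAAAGT, off=2): starts [35, 68, 82, 134] → cuts [37, 70, 84, 136]
  WciIX (GAACC, off=3): starts [63, 95, 129, 143, 161] → cuts [66, 98, 132, 146, 164]

Pooled cuts: [0, 12, 22, 37, 43, 51, 52, 53, 66, 70, 78, 79, 84, 89, 98, 100, 106, 113, 122, 123, 132, 136, 146, 164, 165, 166, 167]

Fragments:
  0→12: 12 bp
  12→22: 10 bp
  22→37: 15 bp
  37→43: 6 bp
  43→51: 8 bp
  51→52: 1 bp
  52→53: 1 bp
  53→66: 13 bp
  66→70: 4 bp
  70→78: 8 bp
  78→79: 1 bp
  79→84: 5 bp
  84→89: 5 bp
  89→98: 9 bp
  98→100: 2 bp
  100→106: 6 bp
  106→113: 7 bp
  113→122: 9 bp
  122→123: 1 bp
  123→132: 9 bp
  132→136: 4 bp
  136→146: 10 bp
  146→164: 18 bp
  164→165: 1 bp
  165→166: 1 bp
  166→167: 1 bp
  167→0 (wrap): 172-167+0 = 5 bp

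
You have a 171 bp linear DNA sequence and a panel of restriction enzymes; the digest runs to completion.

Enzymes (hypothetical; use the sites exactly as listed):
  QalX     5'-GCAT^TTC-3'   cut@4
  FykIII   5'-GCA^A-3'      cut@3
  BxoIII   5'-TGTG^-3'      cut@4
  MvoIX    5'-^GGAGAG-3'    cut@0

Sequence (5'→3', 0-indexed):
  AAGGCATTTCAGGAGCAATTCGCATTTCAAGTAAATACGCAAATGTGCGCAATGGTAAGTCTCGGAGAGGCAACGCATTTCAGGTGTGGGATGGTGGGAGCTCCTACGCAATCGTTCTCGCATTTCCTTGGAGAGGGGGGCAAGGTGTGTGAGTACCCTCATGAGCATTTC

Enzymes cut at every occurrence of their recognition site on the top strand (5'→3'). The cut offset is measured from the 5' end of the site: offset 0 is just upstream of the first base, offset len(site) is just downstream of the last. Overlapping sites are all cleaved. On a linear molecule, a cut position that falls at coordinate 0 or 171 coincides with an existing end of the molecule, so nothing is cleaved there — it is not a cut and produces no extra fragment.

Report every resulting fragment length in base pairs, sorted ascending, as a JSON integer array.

[2,3,4,6,6,6,7,7,8,9,10,10,12,13,13,16,17,22]

Per-enzyme occurrences:
  QalX (GCATTTC, off=4): starts [3, 21, 74, 119, 164] → cuts [7, 25, 78, 123, 168]
  FykIII (GCAA, off=3): starts [14, 38, 48, 69, 107, 139] → cuts [17, 41, 51, 72, 110, 142]
  BxoIII (TGTG, off=4): starts [43, 84, 145, 147] → cuts [47, 88, 149, 151]
  MvoIX (GGAGAG, off=0): starts [63, 129] → cuts [63, 129]

All cut coordinates (distinct, sorted): [7, 17, 25, 41, 47, 51, 63, 72, 78, 88, 110, 123, 129, 142, 149, 151, 168]

Fragments:
  [0,7): 7 bp
  [7,17): 10 bp
  [17,25): 8 bp
  [25,41): 16 bp
  [41,47): 6 bp
  [47,51): 4 bp
  [51,63): 12 bp
  [63,72): 9 bp
  [72,78): 6 bp
  [78,88): 10 bp
  [88,110): 22 bp
  [110,123): 13 bp
  [123,129): 6 bp
  [129,142): 13 bp
  [142,149): 7 bp
  [149,151): 2 bp
  [151,168): 17 bp
  [168,171): 3 bp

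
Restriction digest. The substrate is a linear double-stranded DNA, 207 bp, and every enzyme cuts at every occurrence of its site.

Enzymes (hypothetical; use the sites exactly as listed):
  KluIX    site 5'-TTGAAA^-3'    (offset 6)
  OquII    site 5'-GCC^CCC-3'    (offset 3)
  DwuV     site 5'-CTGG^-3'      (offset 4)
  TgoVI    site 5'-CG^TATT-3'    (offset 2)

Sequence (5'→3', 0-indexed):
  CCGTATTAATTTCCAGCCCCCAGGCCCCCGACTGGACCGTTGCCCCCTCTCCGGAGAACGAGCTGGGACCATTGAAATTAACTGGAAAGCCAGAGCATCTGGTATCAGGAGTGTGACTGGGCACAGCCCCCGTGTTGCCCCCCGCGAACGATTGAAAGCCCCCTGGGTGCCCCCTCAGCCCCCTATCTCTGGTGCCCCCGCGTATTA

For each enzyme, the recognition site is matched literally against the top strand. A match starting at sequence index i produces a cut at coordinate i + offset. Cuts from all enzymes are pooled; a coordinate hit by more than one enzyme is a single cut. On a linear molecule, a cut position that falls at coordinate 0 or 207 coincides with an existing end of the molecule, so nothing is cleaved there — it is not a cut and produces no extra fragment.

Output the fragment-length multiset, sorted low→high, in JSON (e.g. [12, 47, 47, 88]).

Per-enzyme occurrences:
  KluIX TTGAAA/6: at [71, 151] ⇒ [77, 157]
  OquII GCCCCC/3: at [15, 23, 41, 125, 136, 157, 168, 177, 193] ⇒ [18, 26, 44, 128, 139, 160, 171, 180, 196]
  DwuV CTGG/4: at [31, 62, 81, 98, 116, 162, 188] ⇒ [35, 66, 85, 102, 120, 166, 192]
  TgoVI CGTATT/2: at [1, 200] ⇒ [3, 202]

Pooled cuts: [3, 18, 26, 35, 44, 66, 77, 85, 102, 120, 128, 139, 157, 160, 166, 171, 180, 192, 196, 202]

Fragment lengths:
  [0,3): 3 bp
  [3,18): 15 bp
  [18,26): 8 bp
  [26,35): 9 bp
  [35,44): 9 bp
  [44,66): 22 bp
  [66,77): 11 bp
  [77,85): 8 bp
  [85,102): 17 bp
  [102,120): 18 bp
  [120,128): 8 bp
  [128,139): 11 bp
  [139,157): 18 bp
  [157,160): 3 bp
  [160,166): 6 bp
  [166,171): 5 bp
  [171,180): 9 bp
  [180,192): 12 bp
  [192,196): 4 bp
  [196,202): 6 bp
  [202,207): 5 bp

[3,3,4,5,5,6,6,8,8,8,9,9,9,11,11,12,15,17,18,18,22]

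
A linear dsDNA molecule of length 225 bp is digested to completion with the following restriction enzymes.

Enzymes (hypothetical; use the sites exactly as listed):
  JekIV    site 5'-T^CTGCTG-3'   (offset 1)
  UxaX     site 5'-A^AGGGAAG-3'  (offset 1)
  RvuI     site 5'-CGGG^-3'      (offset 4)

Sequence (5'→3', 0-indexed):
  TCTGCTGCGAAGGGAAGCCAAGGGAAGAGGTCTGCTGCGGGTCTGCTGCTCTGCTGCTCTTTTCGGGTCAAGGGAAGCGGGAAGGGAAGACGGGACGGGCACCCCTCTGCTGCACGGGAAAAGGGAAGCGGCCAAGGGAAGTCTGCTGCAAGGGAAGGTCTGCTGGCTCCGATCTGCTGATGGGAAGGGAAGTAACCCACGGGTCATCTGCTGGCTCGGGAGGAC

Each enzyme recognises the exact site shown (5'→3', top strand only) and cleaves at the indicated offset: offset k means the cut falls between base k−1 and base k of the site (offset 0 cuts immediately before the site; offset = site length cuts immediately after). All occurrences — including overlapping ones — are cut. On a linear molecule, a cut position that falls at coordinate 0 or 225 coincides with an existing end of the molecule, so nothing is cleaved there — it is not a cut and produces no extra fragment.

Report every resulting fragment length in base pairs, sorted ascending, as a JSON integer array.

[1,1,1,3,3,4,5,5,7,8,8,8,9,9,10,10,11,11,12,12,12,13,13,14,17,18]

Site scan:
  JekIV TCTGCTG/1: at [0, 30, 41, 49, 105, 141, 158, 172, 206] ⇒ [1, 31, 42, 50, 106, 142, 159, 173, 207]
  UxaX AAGGGAAG/1: at [9, 19, 69, 81, 120, 133, 149, 184] ⇒ [10, 20, 70, 82, 121, 134, 150, 185]
  RvuI CGGG/4: at [37, 63, 77, 90, 95, 114, 199, 216] ⇒ [41, 67, 81, 94, 99, 118, 203, 220]

All cut coordinates (distinct, sorted): [1, 10, 20, 31, 41, 42, 50, 67, 70, 81, 82, 94, 99, 106, 118, 121, 134, 142, 150, 159, 173, 185, 203, 207, 220]

Fragment lengths:
  [0,1): 1 bp
  [1,10): 9 bp
  [10,20): 10 bp
  [20,31): 11 bp
  [31,41): 10 bp
  [41,42): 1 bp
  [42,50): 8 bp
  [50,67): 17 bp
  [67,70): 3 bp
  [70,81): 11 bp
  [81,82): 1 bp
  [82,94): 12 bp
  [94,99): 5 bp
  [99,106): 7 bp
  [106,118): 12 bp
  [118,121): 3 bp
  [121,134): 13 bp
  [134,142): 8 bp
  [142,150): 8 bp
  [150,159): 9 bp
  [159,173): 14 bp
  [173,185): 12 bp
  [185,203): 18 bp
  [203,207): 4 bp
  [207,220): 13 bp
  [220,225): 5 bp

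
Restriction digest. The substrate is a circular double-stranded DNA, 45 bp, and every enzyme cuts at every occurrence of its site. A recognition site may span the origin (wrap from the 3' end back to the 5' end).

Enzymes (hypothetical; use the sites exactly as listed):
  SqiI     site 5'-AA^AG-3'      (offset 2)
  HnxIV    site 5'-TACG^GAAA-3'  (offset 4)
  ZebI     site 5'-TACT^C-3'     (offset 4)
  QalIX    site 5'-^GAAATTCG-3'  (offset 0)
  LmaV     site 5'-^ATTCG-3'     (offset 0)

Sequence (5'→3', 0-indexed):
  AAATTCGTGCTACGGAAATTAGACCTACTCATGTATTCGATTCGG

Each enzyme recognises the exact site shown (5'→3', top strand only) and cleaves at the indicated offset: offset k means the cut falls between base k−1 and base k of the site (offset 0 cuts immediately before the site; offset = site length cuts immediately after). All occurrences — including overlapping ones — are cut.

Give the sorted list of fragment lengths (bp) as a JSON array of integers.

[3,5,5,5,12,15]

Scan for sites:
  SqiI (AAAG, off=2): no sites
  HnxIV TACGGAAA/4: at [10] ⇒ [14]
  ZebI TACTC/4: at [25] ⇒ [29]
  QalIX GAAATTCG/0: at [44] ⇒ [44]
  LmaV ATTCG/0: at [2, 34, 39] ⇒ [2, 34, 39]

Pooled cuts: [2, 14, 29, 34, 39, 44]

Fragments:
  2→14: 12 bp
  14→29: 15 bp
  29→34: 5 bp
  34→39: 5 bp
  39→44: 5 bp
  44→2 (wrap): 45-44+2 = 3 bp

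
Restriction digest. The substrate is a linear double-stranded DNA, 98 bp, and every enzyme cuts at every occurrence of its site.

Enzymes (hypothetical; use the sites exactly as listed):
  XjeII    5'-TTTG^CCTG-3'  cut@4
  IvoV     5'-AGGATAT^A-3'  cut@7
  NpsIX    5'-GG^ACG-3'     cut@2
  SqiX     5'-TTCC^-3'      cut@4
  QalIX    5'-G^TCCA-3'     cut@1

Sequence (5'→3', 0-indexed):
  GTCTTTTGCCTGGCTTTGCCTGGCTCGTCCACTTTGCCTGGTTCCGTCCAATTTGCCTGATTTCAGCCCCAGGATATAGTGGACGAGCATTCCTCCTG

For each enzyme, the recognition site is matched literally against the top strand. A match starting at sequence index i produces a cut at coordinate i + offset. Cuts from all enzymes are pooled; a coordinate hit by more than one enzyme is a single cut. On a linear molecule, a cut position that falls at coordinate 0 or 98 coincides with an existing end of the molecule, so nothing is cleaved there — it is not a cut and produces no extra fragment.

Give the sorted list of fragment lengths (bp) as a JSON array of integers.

Site scan:
  XjeII TTTGCCTG/4: at [4, 14, 32, 51] ⇒ [8, 18, 36, 55]
  IvoV AGGATATA/7: at [70] ⇒ [77]
  NpsIX GGACG/2: at [80] ⇒ [82]
  SqiX TTCC/4: at [41, 89] ⇒ [45, 93]
  QalIX GTCCA/1: at [26, 45] ⇒ [27, 46]

All cut coordinates (distinct, sorted): [8, 18, 27, 36, 45, 46, 55, 77, 82, 93]

Fragment lengths:
  [0,8): 8 bp
  [8,18): 10 bp
  [18,27): 9 bp
  [27,36): 9 bp
  [36,45): 9 bp
  [45,46): 1 bp
  [46,55): 9 bp
  [55,77): 22 bp
  [77,82): 5 bp
  [82,93): 11 bp
  [93,98): 5 bp

[1,5,5,8,9,9,9,9,10,11,22]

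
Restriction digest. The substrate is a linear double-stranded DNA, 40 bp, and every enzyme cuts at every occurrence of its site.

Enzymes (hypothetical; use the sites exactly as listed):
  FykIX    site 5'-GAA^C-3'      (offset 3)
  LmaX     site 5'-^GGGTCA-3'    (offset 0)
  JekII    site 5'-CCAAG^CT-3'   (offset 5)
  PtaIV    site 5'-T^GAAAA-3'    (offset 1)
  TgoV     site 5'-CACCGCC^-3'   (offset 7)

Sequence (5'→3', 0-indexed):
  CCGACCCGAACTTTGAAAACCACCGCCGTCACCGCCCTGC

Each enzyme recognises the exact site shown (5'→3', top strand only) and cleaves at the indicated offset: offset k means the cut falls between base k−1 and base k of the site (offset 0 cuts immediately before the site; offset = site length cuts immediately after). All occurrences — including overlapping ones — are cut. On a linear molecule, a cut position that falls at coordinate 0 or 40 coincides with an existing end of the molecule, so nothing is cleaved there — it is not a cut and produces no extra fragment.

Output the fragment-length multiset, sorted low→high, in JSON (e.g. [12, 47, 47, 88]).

Per-enzyme occurrences:
  FykIX GAAC/3: at [7] ⇒ [10]
  LmaX (GGGTCA, off=0): no sites
  JekII (CCAAGCT, off=5): no sites
  PtaIV TGAAAA/1: at [13] ⇒ [14]
  TgoV CACCGCC/7: at [20, 29] ⇒ [27, 36]

Pooled cuts: [10, 14, 27, 36]

Fragments:
  [0,10): 10 bp
  [10,14): 4 bp
  [14,27): 13 bp
  [27,36): 9 bp
  [36,40): 4 bp

[4,4,9,10,13]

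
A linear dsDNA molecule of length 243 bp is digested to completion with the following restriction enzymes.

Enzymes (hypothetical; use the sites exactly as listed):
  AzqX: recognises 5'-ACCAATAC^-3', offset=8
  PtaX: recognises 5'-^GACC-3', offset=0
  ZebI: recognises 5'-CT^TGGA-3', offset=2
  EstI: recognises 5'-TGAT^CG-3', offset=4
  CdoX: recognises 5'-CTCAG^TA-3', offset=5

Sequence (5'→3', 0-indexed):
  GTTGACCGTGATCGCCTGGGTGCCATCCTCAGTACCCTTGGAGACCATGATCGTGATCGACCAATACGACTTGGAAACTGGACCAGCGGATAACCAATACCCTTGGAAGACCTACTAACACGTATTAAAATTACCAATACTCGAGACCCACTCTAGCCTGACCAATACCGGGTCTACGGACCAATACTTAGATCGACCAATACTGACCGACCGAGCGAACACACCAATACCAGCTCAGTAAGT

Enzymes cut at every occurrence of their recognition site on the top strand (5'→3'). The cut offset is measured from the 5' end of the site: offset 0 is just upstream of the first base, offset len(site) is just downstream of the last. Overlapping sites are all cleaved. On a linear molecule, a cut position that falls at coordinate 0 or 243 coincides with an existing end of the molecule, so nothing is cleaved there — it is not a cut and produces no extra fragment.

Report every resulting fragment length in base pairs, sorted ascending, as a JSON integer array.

Site scan:
  AzqX (ACCAATAC, off=8): starts [59, 92, 132, 160, 179, 195, 222] → cuts [67, 100, 140, 168, 187, 203, 230]
  PtaX (GACC, off=0): starts [3, 42, 58, 80, 108, 144, 159, 178, 194, 204, 208] → cuts [3, 42, 58, 80, 108, 144, 159, 178, 194, 204, 208]
  ZebI (CTTGGA, off=2): starts [36, 69, 101] → cuts [38, 71, 103]
  EstI (TGATCG, off=4): starts [8, 47, 53] → cuts [12, 51, 57]
  CdoX (CTCAGTA, off=5): starts [27, 233] → cuts [32, 238]

Pooled cuts: [3, 12, 32, 38, 42, 51, 57, 58, 67, 71, 80, 100, 103, 108, 140, 144, 159, 168, 178, 187, 194, 203, 204, 208, 230, 238]

Fragment lengths:
  [0,3): 3 bp
  [3,12): 9 bp
  [12,32): 20 bp
  [32,38): 6 bp
  [38,42): 4 bp
  [42,51): 9 bp
  [51,57): 6 bp
  [57,58): 1 bp
  [58,67): 9 bp
  [67,71): 4 bp
  [71,80): 9 bp
  [80,100): 20 bp
  [100,103): 3 bp
  [103,108): 5 bp
  [108,140): 32 bp
  [140,144): 4 bp
  [144,159): 15 bp
  [159,168): 9 bp
  [168,178): 10 bp
  [178,187): 9 bp
  [187,194): 7 bp
  [194,203): 9 bp
  [203,204): 1 bp
  [204,208): 4 bp
  [208,230): 22 bp
  [230,238): 8 bp
  [238,243): 5 bp

[1,1,3,3,4,4,4,4,5,5,6,6,7,8,9,9,9,9,9,9,9,10,15,20,20,22,32]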